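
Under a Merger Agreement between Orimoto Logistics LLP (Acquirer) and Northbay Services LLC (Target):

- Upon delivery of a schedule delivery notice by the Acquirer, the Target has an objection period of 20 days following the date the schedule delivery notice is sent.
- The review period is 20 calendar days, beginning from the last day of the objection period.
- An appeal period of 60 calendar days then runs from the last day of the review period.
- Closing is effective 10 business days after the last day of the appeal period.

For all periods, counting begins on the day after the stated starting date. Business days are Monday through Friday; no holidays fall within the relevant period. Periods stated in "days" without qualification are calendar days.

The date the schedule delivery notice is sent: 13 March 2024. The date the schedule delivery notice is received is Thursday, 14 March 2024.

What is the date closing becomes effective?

5 July 2024

The last day of the objection period: 13 March 2024 + 20 days = 2 April 2024.
Adding 20 calendar days to 2 April 2024 gives 22 April 2024, which is the last day of the review period.
The last day of the appeal period: 60 calendar days after 22 April 2024 is 21 June 2024.
The date closing becomes effective: 10 business days after Friday, 21 June 2024, skipping weekends — Jun 24, Jun 25, Jun 26, Jun 27, Jun 28, Jul 1, Jul 2, Jul 3, Jul 4, Jul 5 — lands on Friday, 5 July 2024.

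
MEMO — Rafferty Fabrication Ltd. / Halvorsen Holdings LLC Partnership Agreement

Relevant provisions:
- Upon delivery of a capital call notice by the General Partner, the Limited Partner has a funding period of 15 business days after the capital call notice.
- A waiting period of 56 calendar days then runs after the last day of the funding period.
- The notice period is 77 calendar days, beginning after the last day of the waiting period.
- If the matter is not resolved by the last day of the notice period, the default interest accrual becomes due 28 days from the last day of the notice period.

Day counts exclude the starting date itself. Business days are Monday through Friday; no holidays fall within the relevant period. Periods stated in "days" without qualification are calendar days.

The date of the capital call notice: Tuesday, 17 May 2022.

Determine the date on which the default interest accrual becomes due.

15 November 2022

The last day of the funding period: counting 15 business days from Tuesday, 17 May 2022 (May 18, May 19, May 20, May 23, …, Jun 3, Jun 6, Jun 7, skipping weekends) reaches Tuesday, 7 June 2022.
The last day of the waiting period: 56 calendar days after 7 June 2022 is 2 August 2022.
Adding 77 calendar days to 2 August 2022 gives 18 October 2022, which is the last day of the notice period.
Adding 28 calendar days to 18 October 2022 gives 15 November 2022, which is the date on which the default interest accrual becomes due.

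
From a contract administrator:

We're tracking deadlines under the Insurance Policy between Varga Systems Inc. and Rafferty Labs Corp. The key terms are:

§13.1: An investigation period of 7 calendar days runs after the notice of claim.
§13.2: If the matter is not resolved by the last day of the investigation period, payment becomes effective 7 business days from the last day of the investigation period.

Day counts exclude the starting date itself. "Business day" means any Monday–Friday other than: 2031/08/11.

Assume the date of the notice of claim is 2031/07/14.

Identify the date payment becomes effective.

The last day of the investigation period: 2031/07/14 + 7 days = 2031/07/21.
From Monday, 2031/07/21, 7 business days (Jul 22, Jul 23, Jul 24, Jul 25, Jul 28, Jul 29, Jul 30, skipping weekends) brings us to Wednesday, 2031/07/30, which is the date payment becomes effective.

2031/07/30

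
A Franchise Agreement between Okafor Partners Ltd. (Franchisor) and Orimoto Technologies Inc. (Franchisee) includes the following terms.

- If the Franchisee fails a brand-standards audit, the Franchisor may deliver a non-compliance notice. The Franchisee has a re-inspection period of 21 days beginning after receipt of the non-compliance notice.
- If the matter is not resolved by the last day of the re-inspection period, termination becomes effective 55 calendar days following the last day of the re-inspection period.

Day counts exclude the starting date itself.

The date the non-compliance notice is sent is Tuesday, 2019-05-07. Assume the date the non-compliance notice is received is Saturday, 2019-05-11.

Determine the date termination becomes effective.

2019-07-26

The last day of the re-inspection period: 21 calendar days after 2019-05-11 is 2019-06-01.
The date termination becomes effective: 2019-06-01 + 55 days = 2019-07-26.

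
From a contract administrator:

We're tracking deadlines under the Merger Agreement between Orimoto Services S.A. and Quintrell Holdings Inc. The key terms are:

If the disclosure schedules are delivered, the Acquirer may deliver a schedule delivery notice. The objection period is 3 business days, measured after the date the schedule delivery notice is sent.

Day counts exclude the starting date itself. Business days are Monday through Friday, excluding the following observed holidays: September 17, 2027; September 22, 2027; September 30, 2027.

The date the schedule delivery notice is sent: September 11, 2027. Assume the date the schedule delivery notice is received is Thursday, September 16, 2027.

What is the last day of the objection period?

From Saturday, September 11, 2027, 3 business days (Sep 13, Sep 14, Sep 15, skipping weekends) brings us to Wednesday, September 15, 2027, which is the last day of the objection period.

September 15, 2027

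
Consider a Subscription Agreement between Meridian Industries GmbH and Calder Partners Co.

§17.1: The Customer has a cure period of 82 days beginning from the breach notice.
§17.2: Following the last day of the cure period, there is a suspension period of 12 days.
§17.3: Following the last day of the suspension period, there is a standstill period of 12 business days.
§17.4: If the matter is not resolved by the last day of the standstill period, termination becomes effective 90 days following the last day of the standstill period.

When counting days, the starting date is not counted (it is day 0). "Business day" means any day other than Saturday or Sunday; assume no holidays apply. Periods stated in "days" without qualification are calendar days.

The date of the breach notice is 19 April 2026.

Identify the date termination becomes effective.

5 November 2026

The last day of the cure period: 82 calendar days after 19 April 2026 is 10 July 2026.
The last day of the suspension period: 12 calendar days after 10 July 2026 is 22 July 2026.
The last day of the standstill period: 12 business days after Wednesday, 22 July 2026, skipping weekends — Jul 23, Jul 24, Jul 27, Jul 28, …, Aug 5, Aug 6, Aug 7 — lands on Friday, 7 August 2026.
The date termination becomes effective: 7 August 2026 + 90 days = 5 November 2026.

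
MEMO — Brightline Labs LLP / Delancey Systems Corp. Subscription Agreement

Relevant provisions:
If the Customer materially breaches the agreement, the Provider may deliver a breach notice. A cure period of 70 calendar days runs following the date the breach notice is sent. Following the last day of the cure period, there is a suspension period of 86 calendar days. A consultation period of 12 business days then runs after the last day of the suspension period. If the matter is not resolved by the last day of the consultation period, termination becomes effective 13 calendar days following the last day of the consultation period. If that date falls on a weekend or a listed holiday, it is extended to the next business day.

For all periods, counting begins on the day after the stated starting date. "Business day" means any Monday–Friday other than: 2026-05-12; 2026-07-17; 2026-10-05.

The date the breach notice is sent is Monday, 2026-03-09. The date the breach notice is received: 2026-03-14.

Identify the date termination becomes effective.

2026-09-10

The last day of the cure period: 2026-03-09 + 70 days = 2026-05-18.
Adding 86 calendar days to 2026-05-18 gives 2026-08-12, which is the last day of the suspension period.
The last day of the consultation period: counting 12 business days from Wednesday, 2026-08-12 (Aug 13, Aug 14, Aug 17, Aug 18, …, Aug 26, Aug 27, Aug 28, skipping weekends) reaches Friday, 2026-08-28.
The date termination becomes effective: 13 calendar days after 2026-08-28 is 2026-09-10. 2026-09-10 is a Thursday and is not a listed holiday, so no roll-forward applies.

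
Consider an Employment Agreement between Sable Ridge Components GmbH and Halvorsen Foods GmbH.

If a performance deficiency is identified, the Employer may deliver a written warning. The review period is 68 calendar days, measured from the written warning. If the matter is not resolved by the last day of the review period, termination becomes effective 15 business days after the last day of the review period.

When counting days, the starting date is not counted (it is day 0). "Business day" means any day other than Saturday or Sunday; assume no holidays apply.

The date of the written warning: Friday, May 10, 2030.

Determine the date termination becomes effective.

Aug 7, 2030

The last day of the review period: May 10, 2030 + 68 days = Jul 17, 2030.
The date termination becomes effective: 15 business days after Wednesday, Jul 17, 2030, skipping weekends — Jul 18, Jul 19, Jul 22, Jul 23, …, Aug 5, Aug 6, Aug 7 — lands on Wednesday, Aug 7, 2030.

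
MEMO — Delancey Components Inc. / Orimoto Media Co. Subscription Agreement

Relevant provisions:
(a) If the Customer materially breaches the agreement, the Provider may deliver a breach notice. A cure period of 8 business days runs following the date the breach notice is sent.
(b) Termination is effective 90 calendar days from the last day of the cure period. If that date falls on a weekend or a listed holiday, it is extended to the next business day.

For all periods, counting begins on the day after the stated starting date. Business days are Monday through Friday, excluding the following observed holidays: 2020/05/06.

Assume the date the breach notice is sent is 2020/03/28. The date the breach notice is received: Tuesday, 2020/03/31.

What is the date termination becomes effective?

2020/07/07

From Saturday, 2020/03/28, 8 business days (Mar 30, Mar 31, Apr 1, Apr 2, Apr 3, Apr 6, Apr 7, Apr 8, skipping weekends) brings us to Wednesday, 2020/04/08, which is the last day of the cure period.
The date termination becomes effective: 2020/04/08 + 90 days = 2020/07/07. 2020/07/07 is a Tuesday and is not a listed holiday, so no roll-forward applies.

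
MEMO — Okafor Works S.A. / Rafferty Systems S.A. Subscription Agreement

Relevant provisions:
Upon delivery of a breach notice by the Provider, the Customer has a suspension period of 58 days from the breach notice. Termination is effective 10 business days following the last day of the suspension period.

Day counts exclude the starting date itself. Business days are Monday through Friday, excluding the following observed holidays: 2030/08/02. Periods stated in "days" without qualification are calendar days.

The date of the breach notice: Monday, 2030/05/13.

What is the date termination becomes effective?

Adding 58 calendar days to 2030/05/13 gives 2030/07/10, which is the last day of the suspension period.
From Wednesday, 2030/07/10, 10 business days (Jul 11, Jul 12, Jul 15, Jul 16, Jul 17, Jul 18, Jul 19, Jul 22, Jul 23, Jul 24, skipping weekends) brings us to Wednesday, 2030/07/24, which is the date termination becomes effective.

2030/07/24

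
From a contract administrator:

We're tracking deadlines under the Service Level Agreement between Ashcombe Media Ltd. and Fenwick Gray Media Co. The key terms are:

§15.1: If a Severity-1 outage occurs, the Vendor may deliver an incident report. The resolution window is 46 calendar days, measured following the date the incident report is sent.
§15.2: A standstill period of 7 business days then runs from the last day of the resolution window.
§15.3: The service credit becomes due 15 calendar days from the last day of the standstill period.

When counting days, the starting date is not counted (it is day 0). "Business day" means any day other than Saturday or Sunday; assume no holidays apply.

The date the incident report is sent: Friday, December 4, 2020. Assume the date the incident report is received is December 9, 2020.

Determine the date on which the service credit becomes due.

The last day of the resolution window: 46 calendar days after December 4, 2020 is January 19, 2021.
The last day of the standstill period: 7 business days after Tuesday, January 19, 2021, skipping weekends — Jan 20, Jan 21, Jan 22, Jan 25, Jan 26, Jan 27, Jan 28 — lands on Thursday, January 28, 2021.
The date on which the service credit becomes due: 15 calendar days after January 28, 2021 is February 12, 2021.

February 12, 2021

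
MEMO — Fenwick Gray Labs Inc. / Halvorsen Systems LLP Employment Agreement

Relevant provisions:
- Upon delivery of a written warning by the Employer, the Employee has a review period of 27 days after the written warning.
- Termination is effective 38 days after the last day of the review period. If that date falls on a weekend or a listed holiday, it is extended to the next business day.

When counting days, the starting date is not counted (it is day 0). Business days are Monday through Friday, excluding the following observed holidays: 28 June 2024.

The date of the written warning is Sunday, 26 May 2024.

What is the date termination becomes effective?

30 July 2024

Adding 27 calendar days to 26 May 2024 gives 22 June 2024, which is the last day of the review period.
Adding 38 calendar days to 22 June 2024 gives 30 July 2024, which is the date termination becomes effective. 30 July 2024 is a Tuesday and is not a listed holiday, so no roll-forward applies.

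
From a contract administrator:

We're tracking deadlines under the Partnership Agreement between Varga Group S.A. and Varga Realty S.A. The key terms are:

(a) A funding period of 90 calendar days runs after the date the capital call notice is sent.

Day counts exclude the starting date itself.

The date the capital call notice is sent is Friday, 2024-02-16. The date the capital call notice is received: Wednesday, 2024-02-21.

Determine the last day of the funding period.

2024-05-16

Adding 90 calendar days to 2024-02-16 gives 2024-05-16, which is the last day of the funding period.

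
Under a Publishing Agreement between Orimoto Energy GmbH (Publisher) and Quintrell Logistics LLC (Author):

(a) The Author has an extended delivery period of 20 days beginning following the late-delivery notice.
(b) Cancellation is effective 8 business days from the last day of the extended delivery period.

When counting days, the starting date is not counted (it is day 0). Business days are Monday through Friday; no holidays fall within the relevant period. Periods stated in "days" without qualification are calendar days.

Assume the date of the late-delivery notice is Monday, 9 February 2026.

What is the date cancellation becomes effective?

11 March 2026

The last day of the extended delivery period: 20 calendar days after 9 February 2026 is 1 March 2026.
The date cancellation becomes effective: counting 8 business days from Sunday, 1 March 2026 (Mar 2, Mar 3, Mar 4, Mar 5, Mar 6, Mar 9, Mar 10, Mar 11, skipping weekends) reaches Wednesday, 11 March 2026.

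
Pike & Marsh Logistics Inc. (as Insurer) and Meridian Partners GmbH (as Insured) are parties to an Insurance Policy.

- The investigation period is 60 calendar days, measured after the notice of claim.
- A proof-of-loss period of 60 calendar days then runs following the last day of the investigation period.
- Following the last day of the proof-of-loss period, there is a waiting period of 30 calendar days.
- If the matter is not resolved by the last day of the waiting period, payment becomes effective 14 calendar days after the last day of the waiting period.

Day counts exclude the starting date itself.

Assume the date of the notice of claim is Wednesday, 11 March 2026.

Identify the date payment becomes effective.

22 August 2026

The last day of the investigation period: 60 calendar days after 11 March 2026 is 10 May 2026.
Adding 60 calendar days to 10 May 2026 gives 9 July 2026, which is the last day of the proof-of-loss period.
The last day of the waiting period: 30 calendar days after 9 July 2026 is 8 August 2026.
Adding 14 calendar days to 8 August 2026 gives 22 August 2026, which is the date payment becomes effective.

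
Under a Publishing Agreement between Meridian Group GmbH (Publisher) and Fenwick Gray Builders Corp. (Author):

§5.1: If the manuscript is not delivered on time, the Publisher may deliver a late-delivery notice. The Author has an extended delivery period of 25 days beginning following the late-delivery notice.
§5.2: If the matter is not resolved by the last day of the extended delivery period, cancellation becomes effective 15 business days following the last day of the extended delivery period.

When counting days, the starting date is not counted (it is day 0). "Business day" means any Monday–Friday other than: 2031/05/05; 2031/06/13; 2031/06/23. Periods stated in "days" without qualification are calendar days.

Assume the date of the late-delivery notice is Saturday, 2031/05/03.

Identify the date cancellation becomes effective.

The last day of the extended delivery period: 2031/05/03 + 25 days = 2031/05/28.
The date cancellation becomes effective: 15 business days after Wednesday, 2031/05/28, skipping weekends and the listed holiday on Jun 13 — May 29, May 30, Jun 2, Jun 3, …, Jun 17, Jun 18, Jun 19 — lands on Thursday, 2031/06/19.

2031/06/19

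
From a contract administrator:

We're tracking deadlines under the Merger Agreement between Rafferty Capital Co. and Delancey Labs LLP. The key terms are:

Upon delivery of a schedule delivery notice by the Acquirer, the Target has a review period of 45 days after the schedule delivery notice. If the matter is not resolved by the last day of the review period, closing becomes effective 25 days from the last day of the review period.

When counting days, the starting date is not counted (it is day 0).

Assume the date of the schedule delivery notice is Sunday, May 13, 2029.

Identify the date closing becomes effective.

July 22, 2029

Adding 45 calendar days to May 13, 2029 gives June 27, 2029, which is the last day of the review period.
The date closing becomes effective: 25 calendar days after June 27, 2029 is July 22, 2029.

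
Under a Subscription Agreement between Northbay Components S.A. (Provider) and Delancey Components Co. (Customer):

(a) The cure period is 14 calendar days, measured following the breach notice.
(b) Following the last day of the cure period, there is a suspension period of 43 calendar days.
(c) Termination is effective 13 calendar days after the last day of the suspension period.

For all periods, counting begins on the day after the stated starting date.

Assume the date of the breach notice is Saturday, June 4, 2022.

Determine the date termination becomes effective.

The last day of the cure period: 14 calendar days after June 4, 2022 is June 18, 2022.
The last day of the suspension period: 43 calendar days after June 18, 2022 is July 31, 2022.
The date termination becomes effective: July 31, 2022 + 13 days = August 13, 2022.

August 13, 2022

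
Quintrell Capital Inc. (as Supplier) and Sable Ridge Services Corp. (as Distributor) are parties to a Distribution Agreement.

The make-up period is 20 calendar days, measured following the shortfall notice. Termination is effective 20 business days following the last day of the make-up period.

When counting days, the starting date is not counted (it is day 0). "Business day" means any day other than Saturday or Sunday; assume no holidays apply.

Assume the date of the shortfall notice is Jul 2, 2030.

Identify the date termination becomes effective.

Adding 20 calendar days to Jul 2, 2030 gives Jul 22, 2030, which is the last day of the make-up period.
From Monday, Jul 22, 2030, 20 business days (Jul 23, Jul 24, Jul 25, Jul 26, …, Aug 15, Aug 16, Aug 19, skipping weekends) brings us to Monday, Aug 19, 2030, which is the date termination becomes effective.

Aug 19, 2030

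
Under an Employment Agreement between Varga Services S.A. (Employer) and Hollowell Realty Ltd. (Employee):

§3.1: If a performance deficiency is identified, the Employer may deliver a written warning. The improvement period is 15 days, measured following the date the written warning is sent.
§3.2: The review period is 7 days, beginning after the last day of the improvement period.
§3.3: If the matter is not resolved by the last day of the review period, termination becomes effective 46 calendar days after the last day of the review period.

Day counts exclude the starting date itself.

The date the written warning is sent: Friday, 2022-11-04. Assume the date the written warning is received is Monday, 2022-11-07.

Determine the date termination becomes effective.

The last day of the improvement period: 2022-11-04 + 15 days = 2022-11-19.
The last day of the review period: 2022-11-19 + 7 days = 2022-11-26.
The date termination becomes effective: 2022-11-26 + 46 days = 2023-01-11.

2023-01-11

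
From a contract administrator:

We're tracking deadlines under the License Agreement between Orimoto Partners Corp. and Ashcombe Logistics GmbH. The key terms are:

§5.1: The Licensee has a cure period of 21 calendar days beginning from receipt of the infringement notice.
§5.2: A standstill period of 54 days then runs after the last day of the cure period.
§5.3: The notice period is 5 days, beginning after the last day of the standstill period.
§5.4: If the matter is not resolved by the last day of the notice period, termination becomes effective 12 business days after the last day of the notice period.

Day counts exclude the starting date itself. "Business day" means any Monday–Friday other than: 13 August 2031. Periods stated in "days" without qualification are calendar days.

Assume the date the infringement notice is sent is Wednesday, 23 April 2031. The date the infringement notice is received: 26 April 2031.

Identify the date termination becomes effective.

31 July 2031

The last day of the cure period: 21 calendar days after 26 April 2031 is 17 May 2031.
The last day of the standstill period: 17 May 2031 + 54 days = 10 July 2031.
The last day of the notice period: 10 July 2031 + 5 days = 15 July 2031.
The date termination becomes effective: 12 business days after Tuesday, 15 July 2031, skipping weekends — Jul 16, Jul 17, Jul 18, Jul 21, …, Jul 29, Jul 30, Jul 31 — lands on Thursday, 31 July 2031.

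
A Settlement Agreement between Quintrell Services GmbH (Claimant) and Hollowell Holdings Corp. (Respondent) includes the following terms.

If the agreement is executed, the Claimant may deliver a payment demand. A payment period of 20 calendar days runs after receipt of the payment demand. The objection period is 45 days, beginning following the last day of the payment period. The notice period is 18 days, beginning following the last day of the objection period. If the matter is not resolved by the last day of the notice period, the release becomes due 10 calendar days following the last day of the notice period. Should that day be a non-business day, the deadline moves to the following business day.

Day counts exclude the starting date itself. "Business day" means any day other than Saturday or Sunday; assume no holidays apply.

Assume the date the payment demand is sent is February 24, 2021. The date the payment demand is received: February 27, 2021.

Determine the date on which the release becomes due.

May 31, 2021

The last day of the payment period: 20 calendar days after February 27, 2021 is March 19, 2021.
The last day of the objection period: March 19, 2021 + 45 days = May 3, 2021.
The last day of the notice period: May 3, 2021 + 18 days = May 21, 2021.
The date on which the release becomes due: 10 calendar days after May 21, 2021 is May 31, 2021. May 31, 2021 is a Monday, so no roll-forward applies.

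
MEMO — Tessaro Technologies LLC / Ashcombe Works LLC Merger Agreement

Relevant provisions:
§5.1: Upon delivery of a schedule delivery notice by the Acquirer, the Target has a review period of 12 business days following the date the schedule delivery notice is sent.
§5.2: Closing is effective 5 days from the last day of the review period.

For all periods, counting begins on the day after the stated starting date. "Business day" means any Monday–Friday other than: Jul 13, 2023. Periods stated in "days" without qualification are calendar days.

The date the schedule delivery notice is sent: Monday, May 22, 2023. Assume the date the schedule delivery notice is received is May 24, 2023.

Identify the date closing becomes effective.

From Monday, May 22, 2023, 12 business days (May 23, May 24, May 25, May 26, …, Jun 5, Jun 6, Jun 7, skipping weekends) brings us to Wednesday, Jun 7, 2023, which is the last day of the review period.
Adding 5 calendar days to Jun 7, 2023 gives Jun 12, 2023, which is the date closing becomes effective.

Jun 12, 2023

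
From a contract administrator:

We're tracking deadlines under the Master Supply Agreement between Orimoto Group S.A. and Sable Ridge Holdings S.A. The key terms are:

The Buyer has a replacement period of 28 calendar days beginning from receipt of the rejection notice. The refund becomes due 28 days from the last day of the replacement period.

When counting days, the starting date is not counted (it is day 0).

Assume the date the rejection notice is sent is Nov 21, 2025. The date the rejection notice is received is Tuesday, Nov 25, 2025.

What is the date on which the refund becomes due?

Jan 20, 2026

The last day of the replacement period: Nov 25, 2025 + 28 days = Dec 23, 2025.
The date on which the refund becomes due: Dec 23, 2025 + 28 days = Jan 20, 2026.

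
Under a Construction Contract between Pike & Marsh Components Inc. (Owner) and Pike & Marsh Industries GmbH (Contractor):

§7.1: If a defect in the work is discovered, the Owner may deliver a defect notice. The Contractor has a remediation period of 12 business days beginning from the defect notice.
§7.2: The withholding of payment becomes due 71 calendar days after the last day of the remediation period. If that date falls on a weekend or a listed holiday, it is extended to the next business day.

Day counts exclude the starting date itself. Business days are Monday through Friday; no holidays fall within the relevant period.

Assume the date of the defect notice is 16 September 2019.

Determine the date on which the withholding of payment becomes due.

The last day of the remediation period: 12 business days after Monday, 16 September 2019, skipping weekends — Sep 17, Sep 18, Sep 19, Sep 20, …, Sep 30, Oct 1, Oct 2 — lands on Wednesday, 2 October 2019.
The date on which the withholding of payment becomes due: 71 calendar days after 2 October 2019 is 12 December 2019. 12 December 2019 is a Thursday, so no roll-forward applies.

12 December 2019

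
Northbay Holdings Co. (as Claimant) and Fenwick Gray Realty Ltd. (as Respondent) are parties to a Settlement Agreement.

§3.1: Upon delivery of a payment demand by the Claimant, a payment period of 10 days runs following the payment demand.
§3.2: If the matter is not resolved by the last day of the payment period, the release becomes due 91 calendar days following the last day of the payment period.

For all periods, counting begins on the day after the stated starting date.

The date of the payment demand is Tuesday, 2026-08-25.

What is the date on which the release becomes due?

The last day of the payment period: 10 calendar days after 2026-08-25 is 2026-09-04.
Adding 91 calendar days to 2026-09-04 gives 2026-12-04, which is the date on which the release becomes due.

2026-12-04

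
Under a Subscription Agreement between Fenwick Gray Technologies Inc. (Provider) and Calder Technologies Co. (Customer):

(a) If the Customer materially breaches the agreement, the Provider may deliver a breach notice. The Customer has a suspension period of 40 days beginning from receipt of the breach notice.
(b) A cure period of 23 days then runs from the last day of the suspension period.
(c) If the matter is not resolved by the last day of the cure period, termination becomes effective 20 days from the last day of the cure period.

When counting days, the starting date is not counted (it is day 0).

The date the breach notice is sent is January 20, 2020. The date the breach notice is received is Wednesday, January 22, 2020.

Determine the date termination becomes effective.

April 14, 2020

The last day of the suspension period: January 22, 2020 + 40 days = March 2, 2020.
The last day of the cure period: March 2, 2020 + 23 days = March 25, 2020.
The date termination becomes effective: March 25, 2020 + 20 days = April 14, 2020.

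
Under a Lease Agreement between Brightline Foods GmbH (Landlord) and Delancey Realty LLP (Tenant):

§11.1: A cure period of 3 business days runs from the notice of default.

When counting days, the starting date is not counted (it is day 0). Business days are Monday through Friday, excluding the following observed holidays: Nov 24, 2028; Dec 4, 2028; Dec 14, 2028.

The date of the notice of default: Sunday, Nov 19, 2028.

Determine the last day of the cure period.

The last day of the cure period: 3 business days after Sunday, Nov 19, 2028, skipping weekends — Nov 20, Nov 21, Nov 22 — lands on Wednesday, Nov 22, 2028.

Nov 22, 2028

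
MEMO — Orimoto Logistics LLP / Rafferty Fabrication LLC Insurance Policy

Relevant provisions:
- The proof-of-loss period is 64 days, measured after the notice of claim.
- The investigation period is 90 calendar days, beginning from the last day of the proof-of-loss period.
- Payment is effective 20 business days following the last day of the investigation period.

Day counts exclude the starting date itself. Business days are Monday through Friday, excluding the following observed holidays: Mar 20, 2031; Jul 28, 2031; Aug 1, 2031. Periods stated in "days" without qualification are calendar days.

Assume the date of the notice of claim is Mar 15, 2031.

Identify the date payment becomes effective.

Adding 64 calendar days to Mar 15, 2031 gives May 18, 2031, which is the last day of the proof-of-loss period.
Adding 90 calendar days to May 18, 2031 gives Aug 16, 2031, which is the last day of the investigation period.
The date payment becomes effective: 20 business days after Saturday, Aug 16, 2031, skipping weekends — Aug 18, Aug 19, Aug 20, Aug 21, …, Sep 10, Sep 11, Sep 12 — lands on Friday, Sep 12, 2031.

Sep 12, 2031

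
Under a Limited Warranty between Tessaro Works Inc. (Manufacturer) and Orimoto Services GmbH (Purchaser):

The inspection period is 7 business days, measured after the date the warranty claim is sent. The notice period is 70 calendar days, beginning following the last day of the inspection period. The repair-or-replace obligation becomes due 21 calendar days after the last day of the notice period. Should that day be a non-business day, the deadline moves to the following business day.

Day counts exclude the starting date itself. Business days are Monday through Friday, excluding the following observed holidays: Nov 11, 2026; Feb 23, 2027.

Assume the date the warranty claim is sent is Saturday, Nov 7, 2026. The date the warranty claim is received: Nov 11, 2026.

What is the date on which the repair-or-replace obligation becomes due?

The last day of the inspection period: counting 7 business days from Saturday, Nov 7, 2026 (Nov 9, Nov 10, Nov 12, Nov 13, Nov 16, Nov 17, Nov 18, skipping weekends and the listed holiday on Nov 11) reaches Wednesday, Nov 18, 2026.
The last day of the notice period: 70 calendar days after Nov 18, 2026 is Jan 27, 2027.
The date on which the repair-or-replace obligation becomes due: Jan 27, 2027 + 21 days = Feb 17, 2027. Feb 17, 2027 is a Wednesday and is not a listed holiday, so no roll-forward applies.

Feb 17, 2027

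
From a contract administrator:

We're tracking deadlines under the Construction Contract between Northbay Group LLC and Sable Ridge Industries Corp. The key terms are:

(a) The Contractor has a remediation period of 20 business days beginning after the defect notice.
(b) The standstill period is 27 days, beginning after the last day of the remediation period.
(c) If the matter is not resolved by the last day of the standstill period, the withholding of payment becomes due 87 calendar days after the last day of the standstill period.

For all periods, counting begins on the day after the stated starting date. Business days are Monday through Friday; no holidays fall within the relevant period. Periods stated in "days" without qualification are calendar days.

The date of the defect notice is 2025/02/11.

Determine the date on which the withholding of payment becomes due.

2025/07/03

The last day of the remediation period: 20 business days after Tuesday, 2025/02/11, skipping weekends — Feb 12, Feb 13, Feb 14, Feb 17, …, Mar 7, Mar 10, Mar 11 — lands on Tuesday, 2025/03/11.
The last day of the standstill period: 27 calendar days after 2025/03/11 is 2025/04/07.
The date on which the withholding of payment becomes due: 87 calendar days after 2025/04/07 is 2025/07/03.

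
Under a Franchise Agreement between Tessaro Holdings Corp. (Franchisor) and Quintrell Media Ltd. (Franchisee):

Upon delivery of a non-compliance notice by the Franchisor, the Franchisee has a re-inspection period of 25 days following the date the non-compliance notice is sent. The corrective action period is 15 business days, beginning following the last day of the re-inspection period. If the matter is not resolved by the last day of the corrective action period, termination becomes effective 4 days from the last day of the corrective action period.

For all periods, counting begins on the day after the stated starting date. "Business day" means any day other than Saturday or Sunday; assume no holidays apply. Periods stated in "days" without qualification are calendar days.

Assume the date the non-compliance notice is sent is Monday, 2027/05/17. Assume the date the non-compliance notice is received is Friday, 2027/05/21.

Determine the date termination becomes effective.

Adding 25 calendar days to 2027/05/17 gives 2027/06/11, which is the last day of the re-inspection period.
The last day of the corrective action period: counting 15 business days from Friday, 2027/06/11 (Jun 14, Jun 15, Jun 16, Jun 17, …, Jun 30, Jul 1, Jul 2, skipping weekends) reaches Friday, 2027/07/02.
The date termination becomes effective: 4 calendar days after 2027/07/02 is 2027/07/06.

2027/07/06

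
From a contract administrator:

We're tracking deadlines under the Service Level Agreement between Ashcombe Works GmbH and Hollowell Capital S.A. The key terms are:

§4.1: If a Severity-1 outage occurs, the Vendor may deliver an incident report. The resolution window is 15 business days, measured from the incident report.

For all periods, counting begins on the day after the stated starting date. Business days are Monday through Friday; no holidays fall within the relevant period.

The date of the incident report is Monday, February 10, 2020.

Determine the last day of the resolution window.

March 2, 2020

From Monday, February 10, 2020, 15 business days (Feb 11, Feb 12, Feb 13, Feb 14, …, Feb 27, Feb 28, Mar 2, skipping weekends) brings us to Monday, March 2, 2020, which is the last day of the resolution window.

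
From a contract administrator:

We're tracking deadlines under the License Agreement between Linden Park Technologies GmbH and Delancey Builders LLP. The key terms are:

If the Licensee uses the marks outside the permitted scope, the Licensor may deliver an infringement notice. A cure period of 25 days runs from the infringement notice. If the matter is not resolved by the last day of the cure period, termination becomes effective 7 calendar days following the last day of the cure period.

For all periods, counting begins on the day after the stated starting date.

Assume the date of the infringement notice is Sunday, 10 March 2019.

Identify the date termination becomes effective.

11 April 2019

The last day of the cure period: 25 calendar days after 10 March 2019 is 4 April 2019.
The date termination becomes effective: 7 calendar days after 4 April 2019 is 11 April 2019.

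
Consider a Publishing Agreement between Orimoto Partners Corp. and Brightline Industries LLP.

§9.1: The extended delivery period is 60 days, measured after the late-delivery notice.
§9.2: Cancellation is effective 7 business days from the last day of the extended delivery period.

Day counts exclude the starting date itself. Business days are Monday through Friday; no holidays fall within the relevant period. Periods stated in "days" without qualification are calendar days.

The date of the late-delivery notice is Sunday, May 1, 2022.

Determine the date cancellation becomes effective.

Adding 60 calendar days to May 1, 2022 gives Jun 30, 2022, which is the last day of the extended delivery period.
The date cancellation becomes effective: 7 business days after Thursday, Jun 30, 2022, skipping weekends — Jul 1, Jul 4, Jul 5, Jul 6, Jul 7, Jul 8, Jul 11 — lands on Monday, Jul 11, 2022.

Jul 11, 2022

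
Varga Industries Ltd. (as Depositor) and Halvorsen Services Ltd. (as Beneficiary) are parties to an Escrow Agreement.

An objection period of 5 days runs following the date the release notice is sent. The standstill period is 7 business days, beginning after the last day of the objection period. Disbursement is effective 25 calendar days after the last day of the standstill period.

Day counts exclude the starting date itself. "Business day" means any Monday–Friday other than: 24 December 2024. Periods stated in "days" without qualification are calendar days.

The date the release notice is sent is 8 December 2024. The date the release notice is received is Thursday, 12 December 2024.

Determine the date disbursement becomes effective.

19 January 2025

The last day of the objection period: 8 December 2024 + 5 days = 13 December 2024.
The last day of the standstill period: counting 7 business days from Friday, 13 December 2024 (Dec 16, Dec 17, Dec 18, Dec 19, Dec 20, Dec 23, Dec 25, skipping weekends and the listed holiday on Dec 24) reaches Wednesday, 25 December 2024.
The date disbursement becomes effective: 25 December 2024 + 25 days = 19 January 2025.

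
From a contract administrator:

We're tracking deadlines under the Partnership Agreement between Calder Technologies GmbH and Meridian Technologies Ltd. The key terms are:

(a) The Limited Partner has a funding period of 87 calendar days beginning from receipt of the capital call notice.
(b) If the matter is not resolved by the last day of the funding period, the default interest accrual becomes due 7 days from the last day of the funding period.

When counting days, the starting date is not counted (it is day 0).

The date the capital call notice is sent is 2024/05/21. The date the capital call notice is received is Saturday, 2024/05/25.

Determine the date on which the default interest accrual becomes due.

The last day of the funding period: 87 calendar days after 2024/05/25 is 2024/08/20.
The date on which the default interest accrual becomes due: 7 calendar days after 2024/08/20 is 2024/08/27.

2024/08/27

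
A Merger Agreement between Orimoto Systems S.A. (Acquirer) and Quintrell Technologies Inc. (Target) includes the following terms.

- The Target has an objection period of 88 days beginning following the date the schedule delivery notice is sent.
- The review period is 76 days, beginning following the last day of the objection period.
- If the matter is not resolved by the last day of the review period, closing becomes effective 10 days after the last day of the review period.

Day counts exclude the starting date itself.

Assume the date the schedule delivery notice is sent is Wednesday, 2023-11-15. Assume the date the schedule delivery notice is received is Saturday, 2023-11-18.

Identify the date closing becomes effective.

2024-05-07

The last day of the objection period: 2023-11-15 + 88 days = 2024-02-11.
Adding 76 calendar days to 2024-02-11 gives 2024-04-27, which is the last day of the review period.
Adding 10 calendar days to 2024-04-27 gives 2024-05-07, which is the date closing becomes effective.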